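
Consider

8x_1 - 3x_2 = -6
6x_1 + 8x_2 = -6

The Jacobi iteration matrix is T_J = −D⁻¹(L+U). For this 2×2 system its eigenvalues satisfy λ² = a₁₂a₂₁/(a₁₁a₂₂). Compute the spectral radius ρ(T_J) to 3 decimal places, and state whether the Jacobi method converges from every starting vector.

a₁₂a₂₁/(a₁₁a₂₂) = (-3)·(6) / ((8)·(8)) = -0.281250
ρ = √|-0.281250| = √0.281250 = 0.530
ρ < 1, so Jacobi converges

0.530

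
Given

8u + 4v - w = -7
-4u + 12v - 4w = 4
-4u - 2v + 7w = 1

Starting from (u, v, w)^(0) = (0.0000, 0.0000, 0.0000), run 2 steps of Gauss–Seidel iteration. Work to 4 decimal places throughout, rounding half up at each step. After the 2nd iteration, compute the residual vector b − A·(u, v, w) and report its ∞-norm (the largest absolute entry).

0.4700

Iteration 1:
  u = (-7 - (4)·0.0000 - (-1)·0.0000) / (8) = -0.8750
  v = (4 - (-4)·-0.8750 - (-4)·0.0000) / (12) = 0.0417
  w = (1 - (-4)·-0.8750 - (-2)·0.0417) / (7) = -0.3452
Iteration 2:
  u = (-7 - (4)·0.0417 - (-1)·-0.3452) / (8) = -0.9390
  v = (4 - (-4)·-0.9390 - (-4)·-0.3452) / (12) = -0.0947
  w = (1 - (-4)·-0.9390 - (-2)·-0.0947) / (7) = -0.4208
Residual b − A·x = (0.4700, -0.3028, 0.0002); ∞-norm = 0.4700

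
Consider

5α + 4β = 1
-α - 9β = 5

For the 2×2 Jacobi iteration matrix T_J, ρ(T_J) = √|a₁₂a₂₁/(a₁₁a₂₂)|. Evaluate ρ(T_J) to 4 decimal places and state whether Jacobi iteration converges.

0.2981

a₁₂a₂₁/(a₁₁a₂₂) = (4)·(-1) / ((5)·(-9)) = 0.088889
ρ = √|0.088889| = √0.088889 = 0.2981
ρ < 1, so Jacobi converges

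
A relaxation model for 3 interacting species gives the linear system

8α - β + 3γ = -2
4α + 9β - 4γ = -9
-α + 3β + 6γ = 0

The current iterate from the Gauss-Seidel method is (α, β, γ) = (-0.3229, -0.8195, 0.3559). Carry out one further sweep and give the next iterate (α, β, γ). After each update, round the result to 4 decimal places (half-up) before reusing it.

(-0.4859, -0.6259, 0.2320)

One sweep:
  α = (-2 - (-1)·-0.8195 - (3)·0.3559) / (8) = -0.4859
  β = (-9 - (4)·-0.4859 - (-4)·0.3559) / (9) = -0.6259
  γ = (0 - (-1)·-0.4859 - (3)·-0.6259) / (6) = 0.2320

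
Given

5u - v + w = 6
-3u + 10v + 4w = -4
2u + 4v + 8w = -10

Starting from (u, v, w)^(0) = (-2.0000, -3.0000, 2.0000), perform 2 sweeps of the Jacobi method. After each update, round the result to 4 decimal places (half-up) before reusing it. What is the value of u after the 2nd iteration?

Iteration 1:
  u = (6 - (-1)·-3.0000 - (1)·2.0000) / (5) = 0.2000
  v = (-4 - (-3)·-2.0000 - (4)·2.0000) / (10) = -1.8000
  w = (-10 - (2)·-2.0000 - (4)·-3.0000) / (8) = 0.7500
Iteration 2:
  u = (6 - (-1)·-1.8000 - (1)·0.7500) / (5) = 0.6900
  v = (-4 - (-3)·0.2000 - (4)·0.7500) / (10) = -0.6400
  w = (-10 - (2)·0.2000 - (4)·-1.8000) / (8) = -0.4000

0.6900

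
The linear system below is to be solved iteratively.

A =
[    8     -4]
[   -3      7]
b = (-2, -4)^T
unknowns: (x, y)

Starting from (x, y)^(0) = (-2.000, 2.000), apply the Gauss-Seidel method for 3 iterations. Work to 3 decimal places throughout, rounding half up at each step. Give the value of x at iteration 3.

-0.616

Iteration 1:
  x = (-2 - (-4)·2.000) / (8) = 0.750
  y = (-4 - (-3)·0.750) / (7) = -0.250
Iteration 2:
  x = (-2 - (-4)·-0.250) / (8) = -0.375
  y = (-4 - (-3)·-0.375) / (7) = -0.732
Iteration 3:
  x = (-2 - (-4)·-0.732) / (8) = -0.616
  y = (-4 - (-3)·-0.616) / (7) = -0.835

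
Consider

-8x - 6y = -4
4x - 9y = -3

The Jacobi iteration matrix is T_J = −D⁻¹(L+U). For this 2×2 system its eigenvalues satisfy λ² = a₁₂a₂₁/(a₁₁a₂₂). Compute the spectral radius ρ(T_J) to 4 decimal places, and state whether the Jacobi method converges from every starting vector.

a₁₂a₂₁/(a₁₁a₂₂) = (-6)·(4) / ((-8)·(-9)) = -0.333333
ρ = √|-0.333333| = √0.333333 = 0.5774
ρ < 1, so Jacobi converges

0.5774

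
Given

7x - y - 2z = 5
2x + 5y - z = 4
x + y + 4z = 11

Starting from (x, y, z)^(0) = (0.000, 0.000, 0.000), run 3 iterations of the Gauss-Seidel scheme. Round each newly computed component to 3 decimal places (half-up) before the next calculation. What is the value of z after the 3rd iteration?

Iteration 1:
  x = (5 - (-1)·0.000 - (-2)·0.000) / (7) = 0.714
  y = (4 - (2)·0.714 - (-1)·0.000) / (5) = 0.514
  z = (11 - (1)·0.714 - (1)·0.514) / (4) = 2.443
Iteration 2:
  x = (5 - (-1)·0.514 - (-2)·2.443) / (7) = 1.486
  y = (4 - (2)·1.486 - (-1)·2.443) / (5) = 0.694
  z = (11 - (1)·1.486 - (1)·0.694) / (4) = 2.205
Iteration 3:
  x = (5 - (-1)·0.694 - (-2)·2.205) / (7) = 1.443
  y = (4 - (2)·1.443 - (-1)·2.205) / (5) = 0.664
  z = (11 - (1)·1.443 - (1)·0.664) / (4) = 2.223

2.223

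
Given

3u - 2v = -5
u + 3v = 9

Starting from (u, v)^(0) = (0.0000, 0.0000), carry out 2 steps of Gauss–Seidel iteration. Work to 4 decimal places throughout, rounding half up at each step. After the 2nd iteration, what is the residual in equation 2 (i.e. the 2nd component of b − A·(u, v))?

Iteration 1:
  u = (-5 - (-2)·0.0000) / (3) = -1.6667
  v = (9 - (1)·-1.6667) / (3) = 3.5556
Iteration 2:
  u = (-5 - (-2)·3.5556) / (3) = 0.7037
  v = (9 - (1)·0.7037) / (3) = 2.7654
Residual b − A·x = (-1.5803, 0.0001)

0.0001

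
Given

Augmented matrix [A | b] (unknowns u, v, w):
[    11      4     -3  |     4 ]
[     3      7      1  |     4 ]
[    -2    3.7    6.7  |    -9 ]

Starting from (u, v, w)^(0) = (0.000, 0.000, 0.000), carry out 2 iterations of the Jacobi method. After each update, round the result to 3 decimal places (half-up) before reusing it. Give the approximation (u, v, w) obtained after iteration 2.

Iteration 1:
  u = (4 - (4)·0.000 - (-3)·0.000) / (11) = 0.364
  v = (4 - (3)·0.000 - (1)·0.000) / (7) = 0.571
  w = (-9 - (-2)·0.000 - (3.7)·0.000) / (6.7) = -1.343
Iteration 2:
  u = (4 - (4)·0.571 - (-3)·-1.343) / (11) = -0.210
  v = (4 - (3)·0.364 - (1)·-1.343) / (7) = 0.607
  w = (-9 - (-2)·0.364 - (3.7)·0.571) / (6.7) = -1.550

(-0.210, 0.607, -1.550)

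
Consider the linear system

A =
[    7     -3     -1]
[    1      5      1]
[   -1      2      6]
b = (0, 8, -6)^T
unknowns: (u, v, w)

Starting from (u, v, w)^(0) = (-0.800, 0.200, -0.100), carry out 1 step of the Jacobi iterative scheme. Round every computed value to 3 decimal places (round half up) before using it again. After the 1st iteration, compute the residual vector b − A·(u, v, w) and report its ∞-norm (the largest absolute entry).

3.643

Iteration 1:
  u = (0 - (-3)·0.200 - (-1)·-0.100) / (7) = 0.071
  v = (8 - (1)·-0.800 - (1)·-0.100) / (5) = 1.780
  w = (-6 - (-1)·-0.800 - (2)·0.200) / (6) = -1.200
Residual b − A·x = (3.643, 0.229, -2.289); ∞-norm = 3.643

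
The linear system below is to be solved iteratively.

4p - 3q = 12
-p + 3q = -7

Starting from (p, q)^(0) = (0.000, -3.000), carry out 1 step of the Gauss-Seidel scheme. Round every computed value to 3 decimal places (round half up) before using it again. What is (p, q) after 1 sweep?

(0.750, -2.083)

Iteration 1:
  p = (12 - (-3)·-3.000) / (4) = 0.750
  q = (-7 - (-1)·0.750) / (3) = -2.083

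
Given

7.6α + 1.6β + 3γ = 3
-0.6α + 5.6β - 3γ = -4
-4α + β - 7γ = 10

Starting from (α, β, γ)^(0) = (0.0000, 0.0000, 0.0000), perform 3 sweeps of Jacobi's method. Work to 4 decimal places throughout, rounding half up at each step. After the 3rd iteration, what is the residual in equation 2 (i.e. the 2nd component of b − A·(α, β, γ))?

-1.3652

Iteration 1:
  α = (3 - (1.6)·0.0000 - (3)·0.0000) / (7.6) = 0.3947
  β = (-4 - (-0.6)·0.0000 - (-3)·0.0000) / (5.6) = -0.7143
  γ = (10 - (-4)·0.0000 - (1)·0.0000) / (-7) = -1.4286
Iteration 2:
  α = (3 - (1.6)·-0.7143 - (3)·-1.4286) / (7.6) = 1.1090
  β = (-4 - (-0.6)·0.3947 - (-3)·-1.4286) / (5.6) = -1.4373
  γ = (10 - (-4)·0.3947 - (1)·-0.7143) / (-7) = -1.7562
Iteration 3:
  α = (3 - (1.6)·-1.4373 - (3)·-1.7562) / (7.6) = 1.3906
  β = (-4 - (-0.6)·1.1090 - (-3)·-1.7562) / (5.6) = -1.5363
  γ = (10 - (-4)·1.1090 - (1)·-1.4373) / (-7) = -2.2676
Residual b − A·x = (1.6923, -1.3652, 1.2255)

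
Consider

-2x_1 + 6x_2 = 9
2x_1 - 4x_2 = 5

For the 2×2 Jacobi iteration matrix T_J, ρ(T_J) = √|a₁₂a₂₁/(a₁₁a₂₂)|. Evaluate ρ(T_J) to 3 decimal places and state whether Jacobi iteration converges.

a₁₂a₂₁/(a₁₁a₂₂) = (6)·(2) / ((-2)·(-4)) = 1.500000
ρ = √|1.500000| = √1.500000 = 1.225
ρ > 1, so Jacobi diverges

1.225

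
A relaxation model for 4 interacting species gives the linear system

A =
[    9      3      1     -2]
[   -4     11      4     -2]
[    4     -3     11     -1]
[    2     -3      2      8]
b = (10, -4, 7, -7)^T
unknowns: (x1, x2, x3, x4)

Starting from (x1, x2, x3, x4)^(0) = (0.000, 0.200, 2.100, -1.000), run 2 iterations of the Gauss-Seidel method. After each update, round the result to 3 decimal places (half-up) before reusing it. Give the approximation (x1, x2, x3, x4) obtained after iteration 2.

(1.152, -0.219, 0.027, -1.252)

Iteration 1:
  x1 = (10 - (3)·0.200 - (1)·2.100 - (-2)·-1.000) / (9) = 0.589
  x2 = (-4 - (-4)·0.589 - (4)·2.100 - (-2)·-1.000) / (11) = -1.095
  x3 = (7 - (4)·0.589 - (-3)·-1.095 - (-1)·-1.000) / (11) = 0.033
  x4 = (-7 - (2)·0.589 - (-3)·-1.095 - (2)·0.033) / (8) = -1.441
Iteration 2:
  x1 = (10 - (3)·-1.095 - (1)·0.033 - (-2)·-1.441) / (9) = 1.152
  x2 = (-4 - (-4)·1.152 - (4)·0.033 - (-2)·-1.441) / (11) = -0.219
  x3 = (7 - (4)·1.152 - (-3)·-0.219 - (-1)·-1.441) / (11) = 0.027
  x4 = (-7 - (2)·1.152 - (-3)·-0.219 - (2)·0.027) / (8) = -1.252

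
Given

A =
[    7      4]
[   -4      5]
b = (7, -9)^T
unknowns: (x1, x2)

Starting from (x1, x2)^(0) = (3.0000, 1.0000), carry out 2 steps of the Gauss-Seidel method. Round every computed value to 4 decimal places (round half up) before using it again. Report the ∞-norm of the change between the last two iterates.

Iteration 1:
  x1 = (7 - (4)·1.0000) / (7) = 0.4286
  x2 = (-9 - (-4)·0.4286) / (5) = -1.4571
Iteration 2:
  x1 = (7 - (4)·-1.4571) / (7) = 1.8326
  x2 = (-9 - (-4)·1.8326) / (5) = -0.3339
Change: (1.4040, 1.1232) → max |·| = 1.4040

1.4040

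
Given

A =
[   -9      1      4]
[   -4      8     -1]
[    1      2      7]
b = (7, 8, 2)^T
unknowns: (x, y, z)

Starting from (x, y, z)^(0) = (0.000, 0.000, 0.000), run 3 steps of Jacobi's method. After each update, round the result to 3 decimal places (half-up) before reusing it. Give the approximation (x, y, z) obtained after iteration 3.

(-0.657, 0.744, 0.178)

Iteration 1:
  x = (7 - (1)·0.000 - (4)·0.000) / (-9) = -0.778
  y = (8 - (-4)·0.000 - (-1)·0.000) / (8) = 1.000
  z = (2 - (1)·0.000 - (2)·0.000) / (7) = 0.286
Iteration 2:
  x = (7 - (1)·1.000 - (4)·0.286) / (-9) = -0.540
  y = (8 - (-4)·-0.778 - (-1)·0.286) / (8) = 0.647
  z = (2 - (1)·-0.778 - (2)·1.000) / (7) = 0.111
Iteration 3:
  x = (7 - (1)·0.647 - (4)·0.111) / (-9) = -0.657
  y = (8 - (-4)·-0.540 - (-1)·0.111) / (8) = 0.744
  z = (2 - (1)·-0.540 - (2)·0.647) / (7) = 0.178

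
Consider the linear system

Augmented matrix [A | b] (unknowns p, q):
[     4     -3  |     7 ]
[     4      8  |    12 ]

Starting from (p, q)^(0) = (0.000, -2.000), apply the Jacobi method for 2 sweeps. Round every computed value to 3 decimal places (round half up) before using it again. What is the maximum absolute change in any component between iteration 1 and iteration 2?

Iteration 1:
  p = (7 - (-3)·-2.000) / (4) = 0.250
  q = (12 - (4)·0.000) / (8) = 1.500
Iteration 2:
  p = (7 - (-3)·1.500) / (4) = 2.875
  q = (12 - (4)·0.250) / (8) = 1.375
Change: (2.625, -0.125) → max |·| = 2.625

2.625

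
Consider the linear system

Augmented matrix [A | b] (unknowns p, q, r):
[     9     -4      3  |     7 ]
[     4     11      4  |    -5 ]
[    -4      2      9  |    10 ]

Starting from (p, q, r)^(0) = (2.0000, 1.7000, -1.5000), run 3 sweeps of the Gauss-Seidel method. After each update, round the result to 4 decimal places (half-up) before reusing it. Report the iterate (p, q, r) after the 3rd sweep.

Iteration 1:
  p = (7 - (-4)·1.7000 - (3)·-1.5000) / (9) = 2.0333
  q = (-5 - (4)·2.0333 - (4)·-1.5000) / (11) = -0.6485
  r = (10 - (-4)·2.0333 - (2)·-0.6485) / (9) = 2.1589
Iteration 2:
  p = (7 - (-4)·-0.6485 - (3)·2.1589) / (9) = -0.2301
  q = (-5 - (4)·-0.2301 - (4)·2.1589) / (11) = -1.1559
  r = (10 - (-4)·-0.2301 - (2)·-1.1559) / (9) = 1.2657
Iteration 3:
  p = (7 - (-4)·-1.1559 - (3)·1.2657) / (9) = -0.1579
  q = (-5 - (4)·-0.1579 - (4)·1.2657) / (11) = -0.8574
  r = (10 - (-4)·-0.1579 - (2)·-0.8574) / (9) = 1.2315

(-0.1579, -0.8574, 1.2315)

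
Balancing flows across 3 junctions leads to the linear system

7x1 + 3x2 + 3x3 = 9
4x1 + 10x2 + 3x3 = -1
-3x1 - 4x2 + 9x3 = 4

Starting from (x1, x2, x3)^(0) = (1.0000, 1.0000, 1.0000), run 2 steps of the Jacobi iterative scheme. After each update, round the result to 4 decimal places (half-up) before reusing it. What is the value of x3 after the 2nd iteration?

Iteration 1:
  x1 = (9 - (3)·1.0000 - (3)·1.0000) / (7) = 0.4286
  x2 = (-1 - (4)·1.0000 - (3)·1.0000) / (10) = -0.8000
  x3 = (4 - (-3)·1.0000 - (-4)·1.0000) / (9) = 1.2222
Iteration 2:
  x1 = (9 - (3)·-0.8000 - (3)·1.2222) / (7) = 1.1048
  x2 = (-1 - (4)·0.4286 - (3)·1.2222) / (10) = -0.6381
  x3 = (4 - (-3)·0.4286 - (-4)·-0.8000) / (9) = 0.2318

0.2318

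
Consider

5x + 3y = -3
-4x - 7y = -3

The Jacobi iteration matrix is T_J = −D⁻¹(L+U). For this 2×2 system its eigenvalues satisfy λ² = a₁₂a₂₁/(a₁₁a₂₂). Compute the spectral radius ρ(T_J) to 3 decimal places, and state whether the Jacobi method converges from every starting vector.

0.586

a₁₂a₂₁/(a₁₁a₂₂) = (3)·(-4) / ((5)·(-7)) = 0.342857
ρ = √|0.342857| = √0.342857 = 0.586
ρ < 1, so Jacobi converges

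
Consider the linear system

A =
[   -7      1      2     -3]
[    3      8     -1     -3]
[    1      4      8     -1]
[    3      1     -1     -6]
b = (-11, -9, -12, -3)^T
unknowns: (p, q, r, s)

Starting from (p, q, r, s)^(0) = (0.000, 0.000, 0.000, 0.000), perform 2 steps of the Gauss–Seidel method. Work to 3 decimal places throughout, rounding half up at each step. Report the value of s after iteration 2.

0.781

Iteration 1:
  p = (-11 - (1)·0.000 - (2)·0.000 - (-3)·0.000) / (-7) = 1.571
  q = (-9 - (3)·1.571 - (-1)·0.000 - (-3)·0.000) / (8) = -1.714
  r = (-12 - (1)·1.571 - (4)·-1.714 - (-1)·0.000) / (8) = -0.839
  s = (-3 - (3)·1.571 - (1)·-1.714 - (-1)·-0.839) / (-6) = 1.140
Iteration 2:
  p = (-11 - (1)·-1.714 - (2)·-0.839 - (-3)·1.140) / (-7) = 0.598
  q = (-9 - (3)·0.598 - (-1)·-0.839 - (-3)·1.140) / (8) = -1.027
  r = (-12 - (1)·0.598 - (4)·-1.027 - (-1)·1.140) / (8) = -0.919
  s = (-3 - (3)·0.598 - (1)·-1.027 - (-1)·-0.919) / (-6) = 0.781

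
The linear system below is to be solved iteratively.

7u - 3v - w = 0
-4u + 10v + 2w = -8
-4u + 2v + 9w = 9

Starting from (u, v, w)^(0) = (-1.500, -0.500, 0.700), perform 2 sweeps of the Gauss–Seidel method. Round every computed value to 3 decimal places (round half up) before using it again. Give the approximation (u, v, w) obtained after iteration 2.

(-0.256, -1.136, 1.139)

Iteration 1:
  u = (0 - (-3)·-0.500 - (-1)·0.700) / (7) = -0.114
  v = (-8 - (-4)·-0.114 - (2)·0.700) / (10) = -0.986
  w = (9 - (-4)·-0.114 - (2)·-0.986) / (9) = 1.168
Iteration 2:
  u = (0 - (-3)·-0.986 - (-1)·1.168) / (7) = -0.256
  v = (-8 - (-4)·-0.256 - (2)·1.168) / (10) = -1.136
  w = (9 - (-4)·-0.256 - (2)·-1.136) / (9) = 1.139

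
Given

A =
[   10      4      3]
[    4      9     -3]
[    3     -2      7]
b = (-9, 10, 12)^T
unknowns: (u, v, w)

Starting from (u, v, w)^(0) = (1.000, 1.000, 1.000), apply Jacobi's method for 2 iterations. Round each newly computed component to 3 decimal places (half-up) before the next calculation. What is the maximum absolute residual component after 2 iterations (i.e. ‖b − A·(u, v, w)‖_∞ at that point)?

Iteration 1:
  u = (-9 - (4)·1.000 - (3)·1.000) / (10) = -1.600
  v = (10 - (4)·1.000 - (-3)·1.000) / (9) = 1.000
  w = (12 - (3)·1.000 - (-2)·1.000) / (7) = 1.571
Iteration 2:
  u = (-9 - (4)·1.000 - (3)·1.571) / (10) = -1.771
  v = (10 - (4)·-1.600 - (-3)·1.571) / (9) = 2.346
  w = (12 - (3)·-1.600 - (-2)·1.000) / (7) = 2.686
Residual b − A·x = (-8.732, 4.028, 3.203); ∞-norm = 8.732

8.732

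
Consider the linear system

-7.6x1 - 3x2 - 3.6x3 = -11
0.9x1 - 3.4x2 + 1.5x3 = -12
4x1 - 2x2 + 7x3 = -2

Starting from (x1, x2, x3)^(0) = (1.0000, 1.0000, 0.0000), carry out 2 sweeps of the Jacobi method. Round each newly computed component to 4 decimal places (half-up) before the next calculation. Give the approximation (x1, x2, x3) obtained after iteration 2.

Iteration 1:
  x1 = (-11 - (-3)·1.0000 - (-3.6)·0.0000) / (-7.6) = 1.0526
  x2 = (-12 - (0.9)·1.0000 - (1.5)·0.0000) / (-3.4) = 3.7941
  x3 = (-2 - (4)·1.0000 - (-2)·1.0000) / (7) = -0.5714
Iteration 2:
  x1 = (-11 - (-3)·3.7941 - (-3.6)·-0.5714) / (-7.6) = 0.2204
  x2 = (-12 - (0.9)·1.0526 - (1.5)·-0.5714) / (-3.4) = 3.5560
  x3 = (-2 - (4)·1.0526 - (-2)·3.7941) / (7) = 0.1968

(0.2204, 3.5560, 0.1968)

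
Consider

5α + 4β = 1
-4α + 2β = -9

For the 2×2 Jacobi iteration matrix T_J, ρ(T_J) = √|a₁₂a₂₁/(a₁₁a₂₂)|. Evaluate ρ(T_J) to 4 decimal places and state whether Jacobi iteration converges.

a₁₂a₂₁/(a₁₁a₂₂) = (4)·(-4) / ((5)·(2)) = -1.600000
ρ = √|-1.600000| = √1.600000 = 1.2649
ρ > 1, so Jacobi diverges

1.2649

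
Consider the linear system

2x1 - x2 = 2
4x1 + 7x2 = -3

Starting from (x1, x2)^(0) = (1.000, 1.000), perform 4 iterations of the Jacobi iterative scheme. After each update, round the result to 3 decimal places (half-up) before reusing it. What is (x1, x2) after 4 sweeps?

Iteration 1:
  x1 = (2 - (-1)·1.000) / (2) = 1.500
  x2 = (-3 - (4)·1.000) / (7) = -1.000
Iteration 2:
  x1 = (2 - (-1)·-1.000) / (2) = 0.500
  x2 = (-3 - (4)·1.500) / (7) = -1.286
Iteration 3:
  x1 = (2 - (-1)·-1.286) / (2) = 0.357
  x2 = (-3 - (4)·0.500) / (7) = -0.714
Iteration 4:
  x1 = (2 - (-1)·-0.714) / (2) = 0.643
  x2 = (-3 - (4)·0.357) / (7) = -0.633

(0.643, -0.633)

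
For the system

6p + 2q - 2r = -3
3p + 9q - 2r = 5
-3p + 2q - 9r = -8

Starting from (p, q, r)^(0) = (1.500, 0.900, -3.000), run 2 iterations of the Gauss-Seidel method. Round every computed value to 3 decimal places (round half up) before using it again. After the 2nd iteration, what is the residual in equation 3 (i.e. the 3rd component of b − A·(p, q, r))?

-0.002

Iteration 1:
  p = (-3 - (2)·0.900 - (-2)·-3.000) / (6) = -1.800
  q = (5 - (3)·-1.800 - (-2)·-3.000) / (9) = 0.489
  r = (-8 - (-3)·-1.800 - (2)·0.489) / (-9) = 1.598
Iteration 2:
  p = (-3 - (2)·0.489 - (-2)·1.598) / (6) = -0.130
  q = (5 - (3)·-0.130 - (-2)·1.598) / (9) = 0.954
  r = (-8 - (-3)·-0.130 - (2)·0.954) / (-9) = 1.144
Residual b − A·x = (-1.840, -0.908, -0.002)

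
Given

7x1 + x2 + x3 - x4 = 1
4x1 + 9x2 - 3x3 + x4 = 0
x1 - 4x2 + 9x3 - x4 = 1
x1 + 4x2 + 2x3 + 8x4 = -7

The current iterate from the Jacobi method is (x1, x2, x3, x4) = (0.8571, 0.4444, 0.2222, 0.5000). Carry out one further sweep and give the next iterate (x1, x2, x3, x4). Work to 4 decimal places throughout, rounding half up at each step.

One sweep:
  x1 = (1 - (1)·0.4444 - (1)·0.2222 - (-1)·0.5000) / (7) = 0.1191
  x2 = (0 - (4)·0.8571 - (-3)·0.2222 - (1)·0.5000) / (9) = -0.3624
  x3 = (1 - (1)·0.8571 - (-4)·0.4444 - (-1)·0.5000) / (9) = 0.2689
  x4 = (-7 - (1)·0.8571 - (4)·0.4444 - (2)·0.2222) / (8) = -1.2599

(0.1191, -0.3624, 0.2689, -1.2599)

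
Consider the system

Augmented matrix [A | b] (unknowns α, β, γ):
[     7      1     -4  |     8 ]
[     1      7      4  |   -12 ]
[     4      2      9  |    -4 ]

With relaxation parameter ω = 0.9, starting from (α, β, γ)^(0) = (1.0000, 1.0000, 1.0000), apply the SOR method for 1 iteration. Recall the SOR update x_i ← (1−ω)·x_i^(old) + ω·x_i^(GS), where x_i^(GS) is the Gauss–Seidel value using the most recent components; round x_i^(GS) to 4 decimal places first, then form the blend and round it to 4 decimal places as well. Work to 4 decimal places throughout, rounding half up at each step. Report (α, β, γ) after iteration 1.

(1.5143, -2.1518, -0.4754)

Iteration 1:
  α: GS value = (8 - (1)·1.0000 - (-4)·1.0000) / (7) = 1.5714;  α ← (1−ω)·1.0000 + ω·1.5714 = 1.5143
  β: GS value = (-12 - (1)·1.5143 - (4)·1.0000) / (7) = -2.5020;  β ← (1−ω)·1.0000 + ω·-2.5020 = -2.1518
  γ: GS value = (-4 - (4)·1.5143 - (2)·-2.1518) / (9) = -0.6393;  γ ← (1−ω)·1.0000 + ω·-0.6393 = -0.4754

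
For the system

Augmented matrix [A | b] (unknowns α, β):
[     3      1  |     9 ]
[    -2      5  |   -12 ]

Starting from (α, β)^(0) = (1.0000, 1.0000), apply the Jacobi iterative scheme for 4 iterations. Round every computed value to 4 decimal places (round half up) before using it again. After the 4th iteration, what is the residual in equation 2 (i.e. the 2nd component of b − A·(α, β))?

-0.2668

Iteration 1:
  α = (9 - (1)·1.0000) / (3) = 2.6667
  β = (-12 - (-2)·1.0000) / (5) = -2.0000
Iteration 2:
  α = (9 - (1)·-2.0000) / (3) = 3.6667
  β = (-12 - (-2)·2.6667) / (5) = -1.3333
Iteration 3:
  α = (9 - (1)·-1.3333) / (3) = 3.4444
  β = (-12 - (-2)·3.6667) / (5) = -0.9333
Iteration 4:
  α = (9 - (1)·-0.9333) / (3) = 3.3111
  β = (-12 - (-2)·3.4444) / (5) = -1.0222
Residual b − A·x = (0.0889, -0.2668)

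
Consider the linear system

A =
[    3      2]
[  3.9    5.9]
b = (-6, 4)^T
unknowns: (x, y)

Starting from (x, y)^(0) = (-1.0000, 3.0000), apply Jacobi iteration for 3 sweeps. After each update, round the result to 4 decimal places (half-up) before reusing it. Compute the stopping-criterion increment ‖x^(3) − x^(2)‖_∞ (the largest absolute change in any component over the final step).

Iteration 1:
  x = (-6 - (2)·3.0000) / (3) = -4.0000
  y = (4 - (3.9)·-1.0000) / (5.9) = 1.3390
Iteration 2:
  x = (-6 - (2)·1.3390) / (3) = -2.8927
  y = (4 - (3.9)·-4.0000) / (5.9) = 3.3220
Iteration 3:
  x = (-6 - (2)·3.3220) / (3) = -4.2147
  y = (4 - (3.9)·-2.8927) / (5.9) = 2.5901
Change: (-1.3220, -0.7319) → max |·| = 1.3220

1.3220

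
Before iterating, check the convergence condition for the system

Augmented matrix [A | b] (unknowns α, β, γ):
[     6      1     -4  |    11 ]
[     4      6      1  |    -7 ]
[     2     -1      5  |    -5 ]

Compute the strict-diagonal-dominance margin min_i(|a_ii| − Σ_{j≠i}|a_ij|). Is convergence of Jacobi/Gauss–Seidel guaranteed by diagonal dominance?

row 1: |6| − (1+4) = 1
row 2: |6| − (4+1) = 1
row 3: |5| − (2+1) = 2
minimum over rows = 1 → strictly diagonally dominant (convergence guaranteed)

1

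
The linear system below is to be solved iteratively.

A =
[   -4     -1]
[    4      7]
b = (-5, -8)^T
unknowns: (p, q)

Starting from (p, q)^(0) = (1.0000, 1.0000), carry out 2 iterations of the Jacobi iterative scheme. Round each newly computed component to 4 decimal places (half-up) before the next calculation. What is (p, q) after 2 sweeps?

(1.6786, -1.7143)

Iteration 1:
  p = (-5 - (-1)·1.0000) / (-4) = 1.0000
  q = (-8 - (4)·1.0000) / (7) = -1.7143
Iteration 2:
  p = (-5 - (-1)·-1.7143) / (-4) = 1.6786
  q = (-8 - (4)·1.0000) / (7) = -1.7143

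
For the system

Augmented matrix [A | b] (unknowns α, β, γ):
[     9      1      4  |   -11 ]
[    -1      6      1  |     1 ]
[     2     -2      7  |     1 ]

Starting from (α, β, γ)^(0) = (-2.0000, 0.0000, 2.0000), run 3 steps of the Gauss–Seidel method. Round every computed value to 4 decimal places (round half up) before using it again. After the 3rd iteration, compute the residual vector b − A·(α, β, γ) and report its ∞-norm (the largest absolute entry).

0.0315

Iteration 1:
  α = (-11 - (1)·0.0000 - (4)·2.0000) / (9) = -2.1111
  β = (1 - (-1)·-2.1111 - (1)·2.0000) / (6) = -0.5185
  γ = (1 - (2)·-2.1111 - (-2)·-0.5185) / (7) = 0.5979
Iteration 2:
  α = (-11 - (1)·-0.5185 - (4)·0.5979) / (9) = -1.4303
  β = (1 - (-1)·-1.4303 - (1)·0.5979) / (6) = -0.1714
  γ = (1 - (2)·-1.4303 - (-2)·-0.1714) / (7) = 0.5025
Iteration 3:
  α = (-11 - (1)·-0.1714 - (4)·0.5025) / (9) = -1.4265
  β = (1 - (-1)·-1.4265 - (1)·0.5025) / (6) = -0.1548
  γ = (1 - (2)·-1.4265 - (-2)·-0.1548) / (7) = 0.5062
Residual b − A·x = (-0.0315, -0.0039, 0.0000); ∞-norm = 0.0315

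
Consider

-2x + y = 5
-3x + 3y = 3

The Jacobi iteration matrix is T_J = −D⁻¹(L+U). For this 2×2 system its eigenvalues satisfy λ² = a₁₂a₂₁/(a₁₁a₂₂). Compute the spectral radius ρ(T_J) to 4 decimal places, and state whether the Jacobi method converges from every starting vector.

a₁₂a₂₁/(a₁₁a₂₂) = (1)·(-3) / ((-2)·(3)) = 0.500000
ρ = √|0.500000| = √0.500000 = 0.7071
ρ < 1, so Jacobi converges

0.7071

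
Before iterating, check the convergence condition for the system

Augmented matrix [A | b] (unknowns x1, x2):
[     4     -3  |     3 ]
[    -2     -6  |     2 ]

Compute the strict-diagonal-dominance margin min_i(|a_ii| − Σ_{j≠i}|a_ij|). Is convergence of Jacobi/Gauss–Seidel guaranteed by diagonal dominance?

1

row 1: |4| − (3) = 1
row 2: |-6| − (2) = 4
minimum over rows = 1 → strictly diagonally dominant (convergence guaranteed)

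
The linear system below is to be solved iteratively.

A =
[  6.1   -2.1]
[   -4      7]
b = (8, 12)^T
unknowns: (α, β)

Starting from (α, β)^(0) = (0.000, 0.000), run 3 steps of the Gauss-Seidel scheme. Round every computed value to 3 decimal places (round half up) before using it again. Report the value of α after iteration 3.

2.326

Iteration 1:
  α = (8 - (-2.1)·0.000) / (6.1) = 1.311
  β = (12 - (-4)·1.311) / (7) = 2.463
Iteration 2:
  α = (8 - (-2.1)·2.463) / (6.1) = 2.159
  β = (12 - (-4)·2.159) / (7) = 2.948
Iteration 3:
  α = (8 - (-2.1)·2.948) / (6.1) = 2.326
  β = (12 - (-4)·2.326) / (7) = 3.043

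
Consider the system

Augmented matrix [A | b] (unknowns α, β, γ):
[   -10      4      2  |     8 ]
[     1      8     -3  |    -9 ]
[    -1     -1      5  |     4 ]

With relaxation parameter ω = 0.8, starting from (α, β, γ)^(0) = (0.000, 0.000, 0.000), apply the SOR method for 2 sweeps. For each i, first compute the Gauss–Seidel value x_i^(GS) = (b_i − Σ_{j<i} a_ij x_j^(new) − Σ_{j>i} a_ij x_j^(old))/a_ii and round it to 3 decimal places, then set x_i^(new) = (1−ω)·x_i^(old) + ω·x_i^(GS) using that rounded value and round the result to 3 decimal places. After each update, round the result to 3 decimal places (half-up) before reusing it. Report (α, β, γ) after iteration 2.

(-0.971, -0.849, 0.430)

Iteration 1:
  α: GS value = (8 - (4)·0.000 - (2)·0.000) / (-10) = -0.800;  α ← (1−ω)·0.000 + ω·-0.800 = -0.640
  β: GS value = (-9 - (1)·-0.640 - (-3)·0.000) / (8) = -1.045;  β ← (1−ω)·0.000 + ω·-1.045 = -0.836
  γ: GS value = (4 - (-1)·-0.640 - (-1)·-0.836) / (5) = 0.505;  γ ← (1−ω)·0.000 + ω·0.505 = 0.404
Iteration 2:
  α: GS value = (8 - (4)·-0.836 - (2)·0.404) / (-10) = -1.054;  α ← (1−ω)·-0.640 + ω·-1.054 = -0.971
  β: GS value = (-9 - (1)·-0.971 - (-3)·0.404) / (8) = -0.852;  β ← (1−ω)·-0.836 + ω·-0.852 = -0.849
  γ: GS value = (4 - (-1)·-0.971 - (-1)·-0.849) / (5) = 0.436;  γ ← (1−ω)·0.404 + ω·0.436 = 0.430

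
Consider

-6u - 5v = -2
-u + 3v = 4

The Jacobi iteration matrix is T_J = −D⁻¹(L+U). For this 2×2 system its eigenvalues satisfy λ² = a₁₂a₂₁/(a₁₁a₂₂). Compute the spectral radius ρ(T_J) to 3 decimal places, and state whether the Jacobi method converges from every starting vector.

0.527

a₁₂a₂₁/(a₁₁a₂₂) = (-5)·(-1) / ((-6)·(3)) = -0.277778
ρ = √|-0.277778| = √0.277778 = 0.527
ρ < 1, so Jacobi converges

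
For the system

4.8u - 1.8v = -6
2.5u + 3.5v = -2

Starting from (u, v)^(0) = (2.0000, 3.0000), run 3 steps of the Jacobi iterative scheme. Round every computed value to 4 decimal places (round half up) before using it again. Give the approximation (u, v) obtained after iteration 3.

Iteration 1:
  u = (-6 - (-1.8)·3.0000) / (4.8) = -0.1250
  v = (-2 - (2.5)·2.0000) / (3.5) = -2.0000
Iteration 2:
  u = (-6 - (-1.8)·-2.0000) / (4.8) = -2.0000
  v = (-2 - (2.5)·-0.1250) / (3.5) = -0.4821
Iteration 3:
  u = (-6 - (-1.8)·-0.4821) / (4.8) = -1.4308
  v = (-2 - (2.5)·-2.0000) / (3.5) = 0.8571

(-1.4308, 0.8571)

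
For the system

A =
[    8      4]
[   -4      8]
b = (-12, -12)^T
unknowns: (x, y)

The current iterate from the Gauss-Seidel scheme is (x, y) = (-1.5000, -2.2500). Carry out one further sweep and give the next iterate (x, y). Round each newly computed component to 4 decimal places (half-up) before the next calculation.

One sweep:
  x = (-12 - (4)·-2.2500) / (8) = -0.3750
  y = (-12 - (-4)·-0.3750) / (8) = -1.6875

(-0.3750, -1.6875)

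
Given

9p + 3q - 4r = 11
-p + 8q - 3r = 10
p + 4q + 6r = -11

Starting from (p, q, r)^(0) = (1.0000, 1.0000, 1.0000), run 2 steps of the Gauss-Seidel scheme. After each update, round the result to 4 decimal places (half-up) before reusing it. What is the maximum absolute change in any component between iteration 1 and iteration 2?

2.1528

Iteration 1:
  p = (11 - (3)·1.0000 - (-4)·1.0000) / (9) = 1.3333
  q = (10 - (-1)·1.3333 - (-3)·1.0000) / (8) = 1.7917
  r = (-11 - (1)·1.3333 - (4)·1.7917) / (6) = -3.2500
Iteration 2:
  p = (11 - (3)·1.7917 - (-4)·-3.2500) / (9) = -0.8195
  q = (10 - (-1)·-0.8195 - (-3)·-3.2500) / (8) = -0.0712
  r = (-11 - (1)·-0.8195 - (4)·-0.0712) / (6) = -1.6493
Change: (-2.1528, -1.8629, 1.6007) → max |·| = 2.1528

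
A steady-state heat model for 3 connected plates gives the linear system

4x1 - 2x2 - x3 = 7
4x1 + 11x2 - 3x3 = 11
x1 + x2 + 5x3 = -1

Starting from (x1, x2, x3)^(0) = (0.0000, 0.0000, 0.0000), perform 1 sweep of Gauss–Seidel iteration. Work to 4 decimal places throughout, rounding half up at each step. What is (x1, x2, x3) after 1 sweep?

(1.7500, 0.3636, -0.6227)

Iteration 1:
  x1 = (7 - (-2)·0.0000 - (-1)·0.0000) / (4) = 1.7500
  x2 = (11 - (4)·1.7500 - (-3)·0.0000) / (11) = 0.3636
  x3 = (-1 - (1)·1.7500 - (1)·0.3636) / (5) = -0.6227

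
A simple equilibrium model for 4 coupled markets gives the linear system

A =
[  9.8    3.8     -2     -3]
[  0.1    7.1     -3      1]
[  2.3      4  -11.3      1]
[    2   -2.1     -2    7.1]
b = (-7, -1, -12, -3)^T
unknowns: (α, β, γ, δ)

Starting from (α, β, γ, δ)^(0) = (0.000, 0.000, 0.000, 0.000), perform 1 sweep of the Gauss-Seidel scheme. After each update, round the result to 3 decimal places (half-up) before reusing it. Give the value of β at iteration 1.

Iteration 1:
  α = (-7 - (3.8)·0.000 - (-2)·0.000 - (-3)·0.000) / (9.8) = -0.714
  β = (-1 - (0.1)·-0.714 - (-3)·0.000 - (1)·0.000) / (7.1) = -0.131
  γ = (-12 - (2.3)·-0.714 - (4)·-0.131 - (1)·0.000) / (-11.3) = 0.870
  δ = (-3 - (2)·-0.714 - (-2.1)·-0.131 - (-2)·0.870) / (7.1) = -0.015

-0.131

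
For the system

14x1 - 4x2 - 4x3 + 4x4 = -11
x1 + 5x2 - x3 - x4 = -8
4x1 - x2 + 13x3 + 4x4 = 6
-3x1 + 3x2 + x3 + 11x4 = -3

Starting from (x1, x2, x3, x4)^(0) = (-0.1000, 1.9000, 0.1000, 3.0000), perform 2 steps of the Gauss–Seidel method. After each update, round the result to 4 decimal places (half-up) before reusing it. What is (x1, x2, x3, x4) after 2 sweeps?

(-0.9622, -1.5135, 0.7454, -0.1901)

Iteration 1:
  x1 = (-11 - (-4)·1.9000 - (-4)·0.1000 - (4)·3.0000) / (14) = -1.0714
  x2 = (-8 - (1)·-1.0714 - (-1)·0.1000 - (-1)·3.0000) / (5) = -0.7657
  x3 = (6 - (4)·-1.0714 - (-1)·-0.7657 - (4)·3.0000) / (13) = -0.1908
  x4 = (-3 - (-3)·-1.0714 - (3)·-0.7657 - (1)·-0.1908) / (11) = -0.3388
Iteration 2:
  x1 = (-11 - (-4)·-0.7657 - (-4)·-0.1908 - (4)·-0.3388) / (14) = -0.9622
  x2 = (-8 - (1)·-0.9622 - (-1)·-0.1908 - (-1)·-0.3388) / (5) = -1.5135
  x3 = (6 - (4)·-0.9622 - (-1)·-1.5135 - (4)·-0.3388) / (13) = 0.7454
  x4 = (-3 - (-3)·-0.9622 - (3)·-1.5135 - (1)·0.7454) / (11) = -0.1901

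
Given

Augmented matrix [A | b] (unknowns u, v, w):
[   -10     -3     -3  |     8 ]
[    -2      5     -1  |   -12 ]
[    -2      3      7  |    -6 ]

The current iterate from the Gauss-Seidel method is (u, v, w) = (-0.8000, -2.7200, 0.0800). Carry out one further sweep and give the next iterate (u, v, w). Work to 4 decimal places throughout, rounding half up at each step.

One sweep:
  u = (8 - (-3)·-2.7200 - (-3)·0.0800) / (-10) = -0.0080
  v = (-12 - (-2)·-0.0080 - (-1)·0.0800) / (5) = -2.3872
  w = (-6 - (-2)·-0.0080 - (3)·-2.3872) / (7) = 0.1637

(-0.0080, -2.3872, 0.1637)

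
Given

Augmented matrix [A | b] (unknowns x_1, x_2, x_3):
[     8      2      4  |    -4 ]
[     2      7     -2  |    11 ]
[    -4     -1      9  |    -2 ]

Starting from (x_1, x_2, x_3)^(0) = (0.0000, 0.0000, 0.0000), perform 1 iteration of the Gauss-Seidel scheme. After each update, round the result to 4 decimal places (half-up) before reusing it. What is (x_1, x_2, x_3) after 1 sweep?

Iteration 1:
  x_1 = (-4 - (2)·0.0000 - (4)·0.0000) / (8) = -0.5000
  x_2 = (11 - (2)·-0.5000 - (-2)·0.0000) / (7) = 1.7143
  x_3 = (-2 - (-4)·-0.5000 - (-1)·1.7143) / (9) = -0.2540

(-0.5000, 1.7143, -0.2540)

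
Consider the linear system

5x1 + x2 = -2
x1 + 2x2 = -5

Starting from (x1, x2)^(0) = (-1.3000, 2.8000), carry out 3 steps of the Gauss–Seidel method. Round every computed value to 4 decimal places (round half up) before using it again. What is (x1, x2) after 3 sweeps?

Iteration 1:
  x1 = (-2 - (1)·2.8000) / (5) = -0.9600
  x2 = (-5 - (1)·-0.9600) / (2) = -2.0200
Iteration 2:
  x1 = (-2 - (1)·-2.0200) / (5) = 0.0040
  x2 = (-5 - (1)·0.0040) / (2) = -2.5020
Iteration 3:
  x1 = (-2 - (1)·-2.5020) / (5) = 0.1004
  x2 = (-5 - (1)·0.1004) / (2) = -2.5502

(0.1004, -2.5502)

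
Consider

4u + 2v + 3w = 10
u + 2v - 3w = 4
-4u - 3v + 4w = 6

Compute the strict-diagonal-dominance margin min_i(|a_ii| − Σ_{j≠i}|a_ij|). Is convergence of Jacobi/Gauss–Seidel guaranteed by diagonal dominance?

-3

row 1: |4| − (2+3) = -1
row 2: |2| − (1+3) = -2
row 3: |4| − (4+3) = -3
minimum over rows = -3 → not strictly diagonally dominant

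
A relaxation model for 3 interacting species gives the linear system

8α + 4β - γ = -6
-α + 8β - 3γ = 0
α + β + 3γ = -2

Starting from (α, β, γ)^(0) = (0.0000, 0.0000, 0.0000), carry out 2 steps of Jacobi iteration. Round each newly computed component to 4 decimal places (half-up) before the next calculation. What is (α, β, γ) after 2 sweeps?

(-0.8333, -0.3438, -0.4167)

Iteration 1:
  α = (-6 - (4)·0.0000 - (-1)·0.0000) / (8) = -0.7500
  β = (0 - (-1)·0.0000 - (-3)·0.0000) / (8) = 0.0000
  γ = (-2 - (1)·0.0000 - (1)·0.0000) / (3) = -0.6667
Iteration 2:
  α = (-6 - (4)·0.0000 - (-1)·-0.6667) / (8) = -0.8333
  β = (0 - (-1)·-0.7500 - (-3)·-0.6667) / (8) = -0.3438
  γ = (-2 - (1)·-0.7500 - (1)·0.0000) / (3) = -0.4167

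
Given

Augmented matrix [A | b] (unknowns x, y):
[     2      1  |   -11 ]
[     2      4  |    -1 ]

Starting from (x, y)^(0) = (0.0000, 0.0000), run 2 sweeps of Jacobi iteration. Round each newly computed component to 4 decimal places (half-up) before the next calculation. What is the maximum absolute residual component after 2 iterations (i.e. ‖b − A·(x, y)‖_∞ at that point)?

Iteration 1:
  x = (-11 - (1)·0.0000) / (2) = -5.5000
  y = (-1 - (2)·0.0000) / (4) = -0.2500
Iteration 2:
  x = (-11 - (1)·-0.2500) / (2) = -5.3750
  y = (-1 - (2)·-5.5000) / (4) = 2.5000
Residual b − A·x = (-2.7500, -0.2500); ∞-norm = 2.7500

2.7500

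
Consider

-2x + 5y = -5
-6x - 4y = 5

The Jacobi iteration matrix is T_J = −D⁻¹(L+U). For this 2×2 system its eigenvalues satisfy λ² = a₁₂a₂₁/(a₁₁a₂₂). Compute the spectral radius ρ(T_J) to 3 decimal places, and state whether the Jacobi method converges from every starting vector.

a₁₂a₂₁/(a₁₁a₂₂) = (5)·(-6) / ((-2)·(-4)) = -3.750000
ρ = √|-3.750000| = √3.750000 = 1.936
ρ > 1, so Jacobi diverges

1.936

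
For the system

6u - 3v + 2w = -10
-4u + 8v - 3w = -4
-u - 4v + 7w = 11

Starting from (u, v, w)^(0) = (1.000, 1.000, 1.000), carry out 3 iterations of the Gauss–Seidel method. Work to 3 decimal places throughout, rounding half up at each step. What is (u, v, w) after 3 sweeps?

(-2.502, -1.584, 0.309)

Iteration 1:
  u = (-10 - (-3)·1.000 - (2)·1.000) / (6) = -1.500
  v = (-4 - (-4)·-1.500 - (-3)·1.000) / (8) = -0.875
  w = (11 - (-1)·-1.500 - (-4)·-0.875) / (7) = 0.857
Iteration 2:
  u = (-10 - (-3)·-0.875 - (2)·0.857) / (6) = -2.390
  v = (-4 - (-4)·-2.390 - (-3)·0.857) / (8) = -1.374
  w = (11 - (-1)·-2.390 - (-4)·-1.374) / (7) = 0.445
Iteration 3:
  u = (-10 - (-3)·-1.374 - (2)·0.445) / (6) = -2.502
  v = (-4 - (-4)·-2.502 - (-3)·0.445) / (8) = -1.584
  w = (11 - (-1)·-2.502 - (-4)·-1.584) / (7) = 0.309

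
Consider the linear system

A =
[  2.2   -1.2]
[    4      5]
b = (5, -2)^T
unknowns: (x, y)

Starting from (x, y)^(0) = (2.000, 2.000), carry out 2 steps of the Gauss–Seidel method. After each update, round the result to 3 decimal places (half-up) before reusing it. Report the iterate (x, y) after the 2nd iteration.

Iteration 1:
  x = (5 - (-1.2)·2.000) / (2.2) = 3.364
  y = (-2 - (4)·3.364) / (5) = -3.091
Iteration 2:
  x = (5 - (-1.2)·-3.091) / (2.2) = 0.587
  y = (-2 - (4)·0.587) / (5) = -0.870

(0.587, -0.870)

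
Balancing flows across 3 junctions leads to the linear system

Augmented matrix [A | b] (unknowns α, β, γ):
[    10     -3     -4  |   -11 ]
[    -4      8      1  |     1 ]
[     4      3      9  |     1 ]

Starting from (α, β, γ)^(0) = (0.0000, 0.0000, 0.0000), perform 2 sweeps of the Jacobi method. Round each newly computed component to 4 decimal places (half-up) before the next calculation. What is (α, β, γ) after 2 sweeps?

(-1.0181, -0.4389, 0.5583)

Iteration 1:
  α = (-11 - (-3)·0.0000 - (-4)·0.0000) / (10) = -1.1000
  β = (1 - (-4)·0.0000 - (1)·0.0000) / (8) = 0.1250
  γ = (1 - (4)·0.0000 - (3)·0.0000) / (9) = 0.1111
Iteration 2:
  α = (-11 - (-3)·0.1250 - (-4)·0.1111) / (10) = -1.0181
  β = (1 - (-4)·-1.1000 - (1)·0.1111) / (8) = -0.4389
  γ = (1 - (4)·-1.1000 - (3)·0.1250) / (9) = 0.5583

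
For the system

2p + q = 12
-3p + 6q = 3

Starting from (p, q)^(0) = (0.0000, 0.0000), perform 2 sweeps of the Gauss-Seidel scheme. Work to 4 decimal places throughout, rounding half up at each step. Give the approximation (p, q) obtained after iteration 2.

Iteration 1:
  p = (12 - (1)·0.0000) / (2) = 6.0000
  q = (3 - (-3)·6.0000) / (6) = 3.5000
Iteration 2:
  p = (12 - (1)·3.5000) / (2) = 4.2500
  q = (3 - (-3)·4.2500) / (6) = 2.6250

(4.2500, 2.6250)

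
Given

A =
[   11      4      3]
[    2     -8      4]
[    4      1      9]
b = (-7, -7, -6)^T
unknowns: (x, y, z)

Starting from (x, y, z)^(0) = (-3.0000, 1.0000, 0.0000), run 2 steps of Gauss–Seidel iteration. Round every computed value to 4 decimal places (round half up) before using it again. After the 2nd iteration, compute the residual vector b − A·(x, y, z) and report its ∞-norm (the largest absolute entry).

0.6249

Iteration 1:
  x = (-7 - (4)·1.0000 - (3)·0.0000) / (11) = -1.0000
  y = (-7 - (2)·-1.0000 - (4)·0.0000) / (-8) = 0.6250
  z = (-6 - (4)·-1.0000 - (1)·0.6250) / (9) = -0.2917
Iteration 2:
  x = (-7 - (4)·0.6250 - (3)·-0.2917) / (11) = -0.7841
  y = (-7 - (2)·-0.7841 - (4)·-0.2917) / (-8) = 0.5331
  z = (-6 - (4)·-0.7841 - (1)·0.5331) / (9) = -0.3774
Residual b − A·x = (0.6249, 0.3426, -0.0001); ∞-norm = 0.6249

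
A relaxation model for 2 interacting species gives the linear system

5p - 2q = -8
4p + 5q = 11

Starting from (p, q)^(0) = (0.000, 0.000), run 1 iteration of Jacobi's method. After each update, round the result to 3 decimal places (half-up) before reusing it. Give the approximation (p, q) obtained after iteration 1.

(-1.600, 2.200)

Iteration 1:
  p = (-8 - (-2)·0.000) / (5) = -1.600
  q = (11 - (4)·0.000) / (5) = 2.200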